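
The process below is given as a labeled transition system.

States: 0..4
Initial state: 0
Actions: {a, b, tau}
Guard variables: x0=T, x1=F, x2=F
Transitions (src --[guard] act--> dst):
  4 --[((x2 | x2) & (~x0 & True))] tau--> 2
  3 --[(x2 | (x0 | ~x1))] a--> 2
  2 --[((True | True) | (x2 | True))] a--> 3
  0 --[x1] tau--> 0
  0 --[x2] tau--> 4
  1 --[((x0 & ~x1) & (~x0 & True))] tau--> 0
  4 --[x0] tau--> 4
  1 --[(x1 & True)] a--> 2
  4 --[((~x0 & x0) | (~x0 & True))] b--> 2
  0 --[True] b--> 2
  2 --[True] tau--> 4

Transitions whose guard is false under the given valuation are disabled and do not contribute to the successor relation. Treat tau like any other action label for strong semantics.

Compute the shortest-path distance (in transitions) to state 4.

Breadth-first toward 4:
  L0 = {0}
  L1 = {2}
  L2 = {3,4}
depth(4)=2, e.g. b·tau

Answer: 2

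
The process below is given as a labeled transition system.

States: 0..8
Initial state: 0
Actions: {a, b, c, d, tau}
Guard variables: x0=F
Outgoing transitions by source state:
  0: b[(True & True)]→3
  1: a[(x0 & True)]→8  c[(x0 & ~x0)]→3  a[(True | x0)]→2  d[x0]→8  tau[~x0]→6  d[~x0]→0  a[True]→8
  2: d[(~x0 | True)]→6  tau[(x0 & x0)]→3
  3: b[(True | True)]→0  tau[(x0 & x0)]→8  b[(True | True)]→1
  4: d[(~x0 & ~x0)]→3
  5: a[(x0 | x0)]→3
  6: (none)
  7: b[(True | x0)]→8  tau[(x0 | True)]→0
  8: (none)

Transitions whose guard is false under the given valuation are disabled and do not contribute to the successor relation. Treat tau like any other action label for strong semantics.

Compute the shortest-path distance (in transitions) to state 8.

Answer: 3

Analysis:
Layered search for 8:
  depth 0: {0}
  depth 1: {3}
  depth 2: {1}
  depth 3: {2,6,8}
first hit 8 at d=3 via b·b·a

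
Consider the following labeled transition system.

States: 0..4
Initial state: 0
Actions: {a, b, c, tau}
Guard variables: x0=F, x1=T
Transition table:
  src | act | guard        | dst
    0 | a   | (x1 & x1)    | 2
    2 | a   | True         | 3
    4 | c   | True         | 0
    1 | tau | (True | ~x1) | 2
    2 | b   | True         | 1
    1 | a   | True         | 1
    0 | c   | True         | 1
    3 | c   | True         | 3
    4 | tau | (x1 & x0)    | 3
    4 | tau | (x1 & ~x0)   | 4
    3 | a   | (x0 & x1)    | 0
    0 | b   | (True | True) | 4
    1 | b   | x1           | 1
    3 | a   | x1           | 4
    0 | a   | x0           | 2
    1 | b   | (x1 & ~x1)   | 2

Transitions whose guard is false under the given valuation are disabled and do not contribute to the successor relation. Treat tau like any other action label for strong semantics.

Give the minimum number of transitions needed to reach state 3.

Breadth-first toward 3:
  depth 0: {0}
  depth 1: {1,2,4}
  depth 2: {3}
first hit 3 at d=2 via a·a

Answer: 2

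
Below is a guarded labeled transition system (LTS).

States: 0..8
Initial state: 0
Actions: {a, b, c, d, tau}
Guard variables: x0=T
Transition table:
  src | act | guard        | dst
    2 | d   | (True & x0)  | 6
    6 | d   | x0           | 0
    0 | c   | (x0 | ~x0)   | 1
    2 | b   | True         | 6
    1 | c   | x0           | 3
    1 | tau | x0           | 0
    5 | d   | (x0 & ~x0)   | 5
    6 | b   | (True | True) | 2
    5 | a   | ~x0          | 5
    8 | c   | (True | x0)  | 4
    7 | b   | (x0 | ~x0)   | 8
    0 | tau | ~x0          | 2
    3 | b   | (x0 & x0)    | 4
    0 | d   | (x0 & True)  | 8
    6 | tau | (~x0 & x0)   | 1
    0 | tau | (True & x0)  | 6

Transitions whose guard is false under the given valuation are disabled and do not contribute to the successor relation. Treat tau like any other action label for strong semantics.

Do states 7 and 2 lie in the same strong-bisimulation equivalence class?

Compute ~ classes (split until stable):
  round 0: {{0,1,2,3,4,5,6,7,8}}
  round 1: {{0},{1},{2,6},{3,7},{4,5},{8}}
  round 2: {{0},{1},{2},{3},{4,5},{6},{7},{8}}
8 equivalence class(es) (converged in 3)
[7]={7}  [2]={2}

Answer: NOT BISIMILAR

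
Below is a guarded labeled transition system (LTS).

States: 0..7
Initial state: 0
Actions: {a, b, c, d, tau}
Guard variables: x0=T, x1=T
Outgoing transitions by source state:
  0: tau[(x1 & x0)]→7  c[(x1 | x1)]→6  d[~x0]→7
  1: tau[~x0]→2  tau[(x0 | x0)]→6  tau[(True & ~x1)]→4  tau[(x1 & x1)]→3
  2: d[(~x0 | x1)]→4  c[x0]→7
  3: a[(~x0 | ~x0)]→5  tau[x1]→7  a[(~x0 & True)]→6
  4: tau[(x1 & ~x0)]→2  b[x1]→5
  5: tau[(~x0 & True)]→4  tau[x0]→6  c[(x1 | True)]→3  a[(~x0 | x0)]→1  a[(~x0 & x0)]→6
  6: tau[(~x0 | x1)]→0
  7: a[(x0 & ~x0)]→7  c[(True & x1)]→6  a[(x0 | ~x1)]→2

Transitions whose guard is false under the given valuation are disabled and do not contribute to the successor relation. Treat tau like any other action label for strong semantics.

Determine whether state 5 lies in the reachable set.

Answer: REACHABLE

Analysis:
Guard filter leaves 14 enabled edge(s).
depth 0: {0}
depth 1: {6,7}  now seen {0,6,7}
depth 2: {2}  now seen {0,2,6,7}
depth 3: {4}  now seen {0,2,4,6,7}
depth 4: {5}  now seen {0,2,4,5,6,7}
depth 5: {1,3}  now seen {0,1,2,3,4,5,6,7}
Reachable = {0,1,2,3,4,5,6,7}
Path to 5: tau·a·d·b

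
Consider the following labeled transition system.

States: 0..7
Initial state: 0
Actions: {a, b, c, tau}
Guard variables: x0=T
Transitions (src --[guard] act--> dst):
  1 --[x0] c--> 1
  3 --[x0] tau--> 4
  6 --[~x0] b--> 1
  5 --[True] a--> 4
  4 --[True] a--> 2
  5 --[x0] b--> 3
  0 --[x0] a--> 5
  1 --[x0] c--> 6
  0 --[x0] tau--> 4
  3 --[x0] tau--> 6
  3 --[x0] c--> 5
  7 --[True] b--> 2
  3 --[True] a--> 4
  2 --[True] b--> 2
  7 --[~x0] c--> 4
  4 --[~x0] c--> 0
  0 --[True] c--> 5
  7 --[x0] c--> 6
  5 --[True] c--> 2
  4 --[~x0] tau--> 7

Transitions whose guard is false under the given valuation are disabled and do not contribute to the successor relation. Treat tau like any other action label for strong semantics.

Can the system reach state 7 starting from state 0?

Answer: UNREACHABLE

Working:
Guard filter leaves 16 enabled edge(s).
L0 = {0}
L1 = {4,5}  total {0,4,5}
L2 = {2,3}  total {0,2,3,4,5}
L3 = {6}  total {0,2,3,4,5,6}
R = {0,2,3,4,5,6}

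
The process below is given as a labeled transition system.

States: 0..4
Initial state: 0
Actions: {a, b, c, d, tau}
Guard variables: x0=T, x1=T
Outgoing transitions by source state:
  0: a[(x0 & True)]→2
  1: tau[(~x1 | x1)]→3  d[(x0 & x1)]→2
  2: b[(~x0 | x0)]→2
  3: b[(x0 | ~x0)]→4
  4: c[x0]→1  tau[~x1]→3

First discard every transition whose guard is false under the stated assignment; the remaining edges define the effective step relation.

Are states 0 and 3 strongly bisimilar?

Answer: NOT BISIMILAR

Working:
Refine partition for ~:
  P[0] = {{0,1,2,3,4}}
  P[1] = {{0},{1},{2,3},{4}}
  P[2] = {{0},{1},{2},{3},{4}}
stable after 3 split(s): 5 block(s)
0∈{0}, 3∈{3}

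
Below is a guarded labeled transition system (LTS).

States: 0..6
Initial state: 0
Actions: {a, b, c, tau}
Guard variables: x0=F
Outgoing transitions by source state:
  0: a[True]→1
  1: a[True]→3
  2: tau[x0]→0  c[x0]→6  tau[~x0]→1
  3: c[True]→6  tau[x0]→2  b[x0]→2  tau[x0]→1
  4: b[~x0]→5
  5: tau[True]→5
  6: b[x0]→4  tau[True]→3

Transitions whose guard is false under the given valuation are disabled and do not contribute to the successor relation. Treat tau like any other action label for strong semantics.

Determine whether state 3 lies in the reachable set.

7 transition(s) survive guard evaluation.
depth 0: {0}
depth 1: {1}  total {0,1}
depth 2: {3}  total {0,1,3}
depth 3: {6}  total {0,1,3,6}
R = {0,1,3,6}
witness 3: a·a

Answer: REACHABLE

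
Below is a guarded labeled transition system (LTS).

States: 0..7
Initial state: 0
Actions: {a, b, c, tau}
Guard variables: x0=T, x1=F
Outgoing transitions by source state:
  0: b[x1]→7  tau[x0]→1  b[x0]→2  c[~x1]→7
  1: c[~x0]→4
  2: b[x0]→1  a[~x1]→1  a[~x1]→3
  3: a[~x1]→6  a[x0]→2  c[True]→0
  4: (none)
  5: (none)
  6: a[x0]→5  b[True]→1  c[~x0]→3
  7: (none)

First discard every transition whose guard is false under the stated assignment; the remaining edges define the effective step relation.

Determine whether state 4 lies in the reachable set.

Answer: UNREACHABLE

Analysis:
11 transition(s) survive guard evaluation.
depth 0: {0}
depth 1: {1,2,7}  total {0,1,2,7}
depth 2: {3}  total {0,1,2,3,7}
depth 3: {6}  total {0,1,2,3,6,7}
depth 4: {5}  total {0,1,2,3,5,6,7}
Reachable = {0,1,2,3,5,6,7}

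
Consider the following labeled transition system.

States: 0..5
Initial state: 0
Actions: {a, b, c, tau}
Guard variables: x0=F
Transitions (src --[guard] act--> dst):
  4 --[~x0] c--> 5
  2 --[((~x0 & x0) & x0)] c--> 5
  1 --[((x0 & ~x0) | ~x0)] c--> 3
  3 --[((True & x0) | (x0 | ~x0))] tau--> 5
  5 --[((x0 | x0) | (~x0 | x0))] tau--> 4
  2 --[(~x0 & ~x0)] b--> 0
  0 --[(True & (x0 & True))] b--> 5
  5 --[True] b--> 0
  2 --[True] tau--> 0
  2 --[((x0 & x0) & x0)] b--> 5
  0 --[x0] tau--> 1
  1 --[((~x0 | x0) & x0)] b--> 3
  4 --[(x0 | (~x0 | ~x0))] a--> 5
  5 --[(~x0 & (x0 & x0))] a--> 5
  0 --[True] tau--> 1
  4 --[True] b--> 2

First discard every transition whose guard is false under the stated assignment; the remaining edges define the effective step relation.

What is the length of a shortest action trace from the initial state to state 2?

Layered search for 2:
  L0 = {0}
  L1 = {1}
  L2 = {3}
  L3 = {5}
  L4 = {4}
  L5 = {2}
first hit 2 at d=5 via tau·c·tau·tau·b

Answer: 5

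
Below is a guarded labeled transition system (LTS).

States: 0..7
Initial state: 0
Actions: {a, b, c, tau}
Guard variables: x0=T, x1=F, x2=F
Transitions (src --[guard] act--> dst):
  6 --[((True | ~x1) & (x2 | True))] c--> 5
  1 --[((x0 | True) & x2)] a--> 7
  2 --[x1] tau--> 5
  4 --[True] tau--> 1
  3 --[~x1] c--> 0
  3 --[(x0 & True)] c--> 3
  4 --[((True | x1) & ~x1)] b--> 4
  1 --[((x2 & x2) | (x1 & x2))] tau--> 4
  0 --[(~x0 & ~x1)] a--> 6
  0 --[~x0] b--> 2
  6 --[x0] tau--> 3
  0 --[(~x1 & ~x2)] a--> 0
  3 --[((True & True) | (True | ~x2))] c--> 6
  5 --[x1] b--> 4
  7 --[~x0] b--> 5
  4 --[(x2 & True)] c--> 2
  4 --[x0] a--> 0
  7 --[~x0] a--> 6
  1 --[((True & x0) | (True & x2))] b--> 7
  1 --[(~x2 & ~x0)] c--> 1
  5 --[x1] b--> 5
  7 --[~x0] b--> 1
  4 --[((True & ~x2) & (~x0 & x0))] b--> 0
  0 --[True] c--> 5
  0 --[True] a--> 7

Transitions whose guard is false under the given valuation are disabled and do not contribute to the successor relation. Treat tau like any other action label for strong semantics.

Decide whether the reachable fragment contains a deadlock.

Answer: DEADLOCK at state 5

Analysis:
Reachable = {0,5,7}
  0: a→0  a→7  c→5  [3 exit(s)]
  5: ∅  [deadlock]
  7: ∅  [deadlock]
Path to 5: c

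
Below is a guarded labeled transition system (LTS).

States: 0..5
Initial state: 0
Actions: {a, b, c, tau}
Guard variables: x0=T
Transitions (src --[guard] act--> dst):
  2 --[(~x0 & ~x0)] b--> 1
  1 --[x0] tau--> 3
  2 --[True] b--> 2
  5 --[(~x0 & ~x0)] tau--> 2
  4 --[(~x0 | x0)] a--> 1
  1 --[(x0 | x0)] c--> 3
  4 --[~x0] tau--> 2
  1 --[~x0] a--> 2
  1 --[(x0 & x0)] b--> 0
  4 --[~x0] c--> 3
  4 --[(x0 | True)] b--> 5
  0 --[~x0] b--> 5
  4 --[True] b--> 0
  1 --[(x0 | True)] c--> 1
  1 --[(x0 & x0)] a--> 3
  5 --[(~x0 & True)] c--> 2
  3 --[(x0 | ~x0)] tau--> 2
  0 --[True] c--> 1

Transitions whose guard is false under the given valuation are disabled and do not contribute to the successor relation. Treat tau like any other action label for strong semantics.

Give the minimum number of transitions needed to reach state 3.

Breadth-first toward 3:
  L0 = {0}
  L1 = {1}
  L2 = {3}
first hit 3 at d=2 via c·a

Answer: 2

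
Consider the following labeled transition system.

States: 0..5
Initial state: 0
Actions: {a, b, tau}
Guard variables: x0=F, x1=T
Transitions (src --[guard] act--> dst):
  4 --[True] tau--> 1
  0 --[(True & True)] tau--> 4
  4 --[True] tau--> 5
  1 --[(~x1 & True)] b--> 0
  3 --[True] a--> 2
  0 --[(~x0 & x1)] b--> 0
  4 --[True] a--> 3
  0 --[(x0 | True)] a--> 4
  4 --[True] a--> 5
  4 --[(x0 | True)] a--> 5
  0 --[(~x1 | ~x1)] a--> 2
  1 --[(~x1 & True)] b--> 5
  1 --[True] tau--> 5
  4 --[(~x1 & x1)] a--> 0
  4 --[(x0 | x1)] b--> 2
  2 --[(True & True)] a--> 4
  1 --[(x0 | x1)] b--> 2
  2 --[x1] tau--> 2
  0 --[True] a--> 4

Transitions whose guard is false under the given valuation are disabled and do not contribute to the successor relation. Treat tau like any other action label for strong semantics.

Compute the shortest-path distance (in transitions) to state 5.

Answer: 2

Working:
BFS to 5:
  Layer 0: {0}
  Layer 1: {4}
  Layer 2: {1,2,3,5}
depth(5)=2, e.g. a·a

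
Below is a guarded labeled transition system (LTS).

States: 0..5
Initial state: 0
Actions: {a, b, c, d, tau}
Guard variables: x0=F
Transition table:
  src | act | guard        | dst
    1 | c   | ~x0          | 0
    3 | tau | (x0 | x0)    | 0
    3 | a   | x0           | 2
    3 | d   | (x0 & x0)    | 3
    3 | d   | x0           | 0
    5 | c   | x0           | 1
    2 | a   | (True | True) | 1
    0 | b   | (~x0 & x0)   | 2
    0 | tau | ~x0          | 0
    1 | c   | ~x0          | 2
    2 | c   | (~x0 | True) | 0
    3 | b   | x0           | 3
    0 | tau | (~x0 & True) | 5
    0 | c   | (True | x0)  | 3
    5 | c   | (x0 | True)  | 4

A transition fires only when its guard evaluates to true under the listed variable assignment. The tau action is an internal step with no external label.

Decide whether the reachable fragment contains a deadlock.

Answer: DEADLOCK at state 3

Trace:
R = {0,3,4,5}
  0: c→3  tau→0  tau→5  [deg 3]
  3: ∅  [deadlock]
  4: ∅  [deadlock]
  5: c→4  [deg 1]
witness 3: c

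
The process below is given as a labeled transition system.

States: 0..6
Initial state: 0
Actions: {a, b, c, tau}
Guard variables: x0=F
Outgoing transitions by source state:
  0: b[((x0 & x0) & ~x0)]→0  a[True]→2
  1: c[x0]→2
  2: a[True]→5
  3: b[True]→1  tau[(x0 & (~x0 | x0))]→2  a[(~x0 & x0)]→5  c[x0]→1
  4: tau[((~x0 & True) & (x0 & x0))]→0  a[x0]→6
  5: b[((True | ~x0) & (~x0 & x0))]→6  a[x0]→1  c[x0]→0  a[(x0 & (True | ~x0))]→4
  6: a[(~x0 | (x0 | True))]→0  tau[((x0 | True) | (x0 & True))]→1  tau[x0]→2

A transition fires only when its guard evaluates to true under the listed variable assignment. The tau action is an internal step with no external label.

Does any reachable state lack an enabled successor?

Answer: DEADLOCK at state 5

Analysis:
Reach set: {0,2,5}
  0: a→2  [1 exit(s)]
  2: a→5  [1 exit(s)]
  5: ∅  [deadlock]
Path to 5: a·a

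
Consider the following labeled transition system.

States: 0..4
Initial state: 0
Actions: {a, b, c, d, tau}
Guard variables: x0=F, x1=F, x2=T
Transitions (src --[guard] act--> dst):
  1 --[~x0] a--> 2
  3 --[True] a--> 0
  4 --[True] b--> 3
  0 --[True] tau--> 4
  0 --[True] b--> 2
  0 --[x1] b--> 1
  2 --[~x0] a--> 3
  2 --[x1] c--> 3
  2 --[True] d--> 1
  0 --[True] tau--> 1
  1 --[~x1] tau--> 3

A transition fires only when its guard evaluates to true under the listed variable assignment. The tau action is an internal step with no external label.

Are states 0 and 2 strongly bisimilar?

Refine partition for ~:
  P[0] = {{0,1,2,3,4}}
  P[1] = {{0},{1},{2},{3},{4}}
5 equivalence class(es) (converged in 2)
0∈{0}, 2∈{2}

Answer: NOT BISIMILAR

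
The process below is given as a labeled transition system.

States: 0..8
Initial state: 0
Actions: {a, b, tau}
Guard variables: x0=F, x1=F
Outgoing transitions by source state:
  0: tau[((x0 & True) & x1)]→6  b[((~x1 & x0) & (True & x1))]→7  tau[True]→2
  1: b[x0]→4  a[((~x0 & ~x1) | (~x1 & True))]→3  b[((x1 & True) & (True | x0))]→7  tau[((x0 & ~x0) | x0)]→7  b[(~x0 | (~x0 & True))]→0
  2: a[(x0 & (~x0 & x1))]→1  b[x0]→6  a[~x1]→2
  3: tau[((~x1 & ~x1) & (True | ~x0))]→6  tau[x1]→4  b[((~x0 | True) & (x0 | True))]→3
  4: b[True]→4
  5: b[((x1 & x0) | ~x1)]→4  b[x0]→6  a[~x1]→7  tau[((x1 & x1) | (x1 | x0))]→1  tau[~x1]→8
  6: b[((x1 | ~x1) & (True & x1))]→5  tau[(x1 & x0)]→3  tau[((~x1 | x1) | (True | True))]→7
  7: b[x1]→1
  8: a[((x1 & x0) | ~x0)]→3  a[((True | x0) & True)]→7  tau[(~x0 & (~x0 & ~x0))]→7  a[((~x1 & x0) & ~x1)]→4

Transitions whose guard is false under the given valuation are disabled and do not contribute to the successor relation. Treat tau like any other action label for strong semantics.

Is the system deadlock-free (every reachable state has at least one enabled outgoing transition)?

Reachable = {0,2}
  0: tau→2  [deg 1]
  2: a→2  [deg 1]

Answer: DEADLOCK-FREE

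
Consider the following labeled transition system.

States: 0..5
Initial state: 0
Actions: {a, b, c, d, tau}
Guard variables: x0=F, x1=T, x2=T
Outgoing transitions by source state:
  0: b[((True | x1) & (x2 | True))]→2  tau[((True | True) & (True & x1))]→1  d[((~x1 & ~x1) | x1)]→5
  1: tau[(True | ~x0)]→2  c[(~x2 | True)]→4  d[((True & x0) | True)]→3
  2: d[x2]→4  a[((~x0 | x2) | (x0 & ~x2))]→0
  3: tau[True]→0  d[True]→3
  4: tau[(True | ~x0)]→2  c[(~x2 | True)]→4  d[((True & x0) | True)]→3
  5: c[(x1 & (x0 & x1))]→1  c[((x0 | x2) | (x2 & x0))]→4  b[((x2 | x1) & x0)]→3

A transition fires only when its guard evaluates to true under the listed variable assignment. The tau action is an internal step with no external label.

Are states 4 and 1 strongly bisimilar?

Answer: BISIMILAR

Working:
Bisimulation quotient by refinement:
  round 0: {{0,1,2,3,4,5}}
  round 1: {{0},{1,4},{2},{3},{5}}
Fixed point at round 2; 5 class(es).
4∈{1,4}, 1∈{1,4}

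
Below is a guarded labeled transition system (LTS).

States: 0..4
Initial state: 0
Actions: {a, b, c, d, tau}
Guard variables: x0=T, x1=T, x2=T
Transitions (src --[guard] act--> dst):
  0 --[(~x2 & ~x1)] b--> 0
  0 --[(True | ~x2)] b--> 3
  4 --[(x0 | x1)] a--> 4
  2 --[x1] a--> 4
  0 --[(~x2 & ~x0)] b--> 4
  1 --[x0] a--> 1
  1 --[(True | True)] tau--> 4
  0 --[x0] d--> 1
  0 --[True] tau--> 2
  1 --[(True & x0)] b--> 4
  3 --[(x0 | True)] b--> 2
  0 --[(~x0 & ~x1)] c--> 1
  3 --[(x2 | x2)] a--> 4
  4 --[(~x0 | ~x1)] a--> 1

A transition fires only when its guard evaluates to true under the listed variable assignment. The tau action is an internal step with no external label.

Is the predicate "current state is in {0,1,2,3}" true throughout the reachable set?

Answer: INVARIANT VIOLATED at state 4

Analysis:
Safe = {0,1,2,3}
R = {0,1,2,3,4}
  0: ✓
  1: ✓
  2: ✓
  3: ✓
  4: VIOLATES
reach 4 via b·a — violates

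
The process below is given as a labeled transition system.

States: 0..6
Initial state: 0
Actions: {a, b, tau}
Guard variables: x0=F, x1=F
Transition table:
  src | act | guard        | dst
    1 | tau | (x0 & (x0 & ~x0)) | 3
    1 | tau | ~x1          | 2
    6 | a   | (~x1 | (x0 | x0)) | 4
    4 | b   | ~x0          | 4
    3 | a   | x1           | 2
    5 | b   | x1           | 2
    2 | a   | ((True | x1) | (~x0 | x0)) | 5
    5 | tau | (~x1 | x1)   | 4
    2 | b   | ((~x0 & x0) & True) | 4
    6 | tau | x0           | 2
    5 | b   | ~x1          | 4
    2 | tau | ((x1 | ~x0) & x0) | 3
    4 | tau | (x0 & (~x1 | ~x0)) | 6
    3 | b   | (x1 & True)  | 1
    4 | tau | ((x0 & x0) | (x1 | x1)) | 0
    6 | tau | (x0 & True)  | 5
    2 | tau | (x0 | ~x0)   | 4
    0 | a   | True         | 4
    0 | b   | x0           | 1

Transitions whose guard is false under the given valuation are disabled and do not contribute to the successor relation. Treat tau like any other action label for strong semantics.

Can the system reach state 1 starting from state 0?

Guard filter leaves 8 enabled edge(s).
Layer 0: {0}
Layer 1: {4}  cumulative {0,4}
Reachable = {0,4}

Answer: UNREACHABLE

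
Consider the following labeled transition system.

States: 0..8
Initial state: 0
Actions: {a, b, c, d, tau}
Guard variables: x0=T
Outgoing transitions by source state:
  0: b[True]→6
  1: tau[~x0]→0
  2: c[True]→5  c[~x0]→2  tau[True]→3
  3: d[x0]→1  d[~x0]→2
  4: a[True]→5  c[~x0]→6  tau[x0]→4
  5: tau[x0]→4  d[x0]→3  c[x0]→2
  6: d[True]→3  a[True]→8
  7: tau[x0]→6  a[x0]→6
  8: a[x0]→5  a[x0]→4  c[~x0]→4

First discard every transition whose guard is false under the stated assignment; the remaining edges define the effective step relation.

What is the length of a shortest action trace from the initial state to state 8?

Answer: 2

Working:
Layered search for 8:
  L0 = {0}
  L1 = {6}
  L2 = {3,8}
first hit 8 at d=2 via b·a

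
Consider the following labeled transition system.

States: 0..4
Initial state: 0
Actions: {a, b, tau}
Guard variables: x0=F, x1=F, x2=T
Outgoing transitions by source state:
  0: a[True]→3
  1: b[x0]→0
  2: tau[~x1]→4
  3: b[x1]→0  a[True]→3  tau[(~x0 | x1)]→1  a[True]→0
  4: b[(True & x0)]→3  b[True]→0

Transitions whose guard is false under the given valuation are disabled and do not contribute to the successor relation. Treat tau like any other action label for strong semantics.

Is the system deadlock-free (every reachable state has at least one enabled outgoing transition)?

Reachable = {0,1,3}
  0: a→3  [1 exit(s)]
  1: ∅  [STUCK]
  3: a→0  a→3  tau→1  [3 exit(s)]
Path to 1: a·tau

Answer: DEADLOCK at state 1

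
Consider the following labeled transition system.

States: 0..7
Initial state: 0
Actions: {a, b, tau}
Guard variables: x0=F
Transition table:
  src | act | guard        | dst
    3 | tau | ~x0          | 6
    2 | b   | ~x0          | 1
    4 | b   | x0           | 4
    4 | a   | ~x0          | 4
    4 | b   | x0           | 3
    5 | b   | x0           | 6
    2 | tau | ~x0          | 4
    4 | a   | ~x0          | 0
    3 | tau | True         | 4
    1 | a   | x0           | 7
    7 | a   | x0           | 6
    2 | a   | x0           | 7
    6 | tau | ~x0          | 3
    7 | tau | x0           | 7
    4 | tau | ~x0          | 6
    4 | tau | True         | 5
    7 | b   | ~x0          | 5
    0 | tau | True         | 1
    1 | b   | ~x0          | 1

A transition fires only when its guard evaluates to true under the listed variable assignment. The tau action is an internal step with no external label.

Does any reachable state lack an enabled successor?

Answer: DEADLOCK-FREE

Trace:
Reach set: {0,1}
  0: tau→1  [1 out]
  1: b→1  [1 out]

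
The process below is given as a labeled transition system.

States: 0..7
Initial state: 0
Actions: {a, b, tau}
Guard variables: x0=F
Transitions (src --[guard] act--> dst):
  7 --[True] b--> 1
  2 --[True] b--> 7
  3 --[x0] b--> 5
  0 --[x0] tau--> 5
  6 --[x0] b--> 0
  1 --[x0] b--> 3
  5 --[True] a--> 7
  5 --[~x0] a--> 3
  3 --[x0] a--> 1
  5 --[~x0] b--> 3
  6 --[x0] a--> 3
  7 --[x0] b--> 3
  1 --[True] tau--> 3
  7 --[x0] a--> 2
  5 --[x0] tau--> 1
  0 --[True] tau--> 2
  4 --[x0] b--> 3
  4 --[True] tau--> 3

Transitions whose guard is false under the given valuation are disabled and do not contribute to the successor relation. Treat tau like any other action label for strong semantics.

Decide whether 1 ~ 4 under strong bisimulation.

Answer: BISIMILAR

Working:
Compute ~ classes (split until stable):
  round 0: {{0,1,2,3,4,5,6,7}}
  round 1: {{0,1,4},{2,7},{3,6},{5}}
  round 2: {{0},{1,4},{2},{3,6},{5},{7}}
stable after 3 split(s): 6 block(s)
[1]={1,4}  [4]={1,4}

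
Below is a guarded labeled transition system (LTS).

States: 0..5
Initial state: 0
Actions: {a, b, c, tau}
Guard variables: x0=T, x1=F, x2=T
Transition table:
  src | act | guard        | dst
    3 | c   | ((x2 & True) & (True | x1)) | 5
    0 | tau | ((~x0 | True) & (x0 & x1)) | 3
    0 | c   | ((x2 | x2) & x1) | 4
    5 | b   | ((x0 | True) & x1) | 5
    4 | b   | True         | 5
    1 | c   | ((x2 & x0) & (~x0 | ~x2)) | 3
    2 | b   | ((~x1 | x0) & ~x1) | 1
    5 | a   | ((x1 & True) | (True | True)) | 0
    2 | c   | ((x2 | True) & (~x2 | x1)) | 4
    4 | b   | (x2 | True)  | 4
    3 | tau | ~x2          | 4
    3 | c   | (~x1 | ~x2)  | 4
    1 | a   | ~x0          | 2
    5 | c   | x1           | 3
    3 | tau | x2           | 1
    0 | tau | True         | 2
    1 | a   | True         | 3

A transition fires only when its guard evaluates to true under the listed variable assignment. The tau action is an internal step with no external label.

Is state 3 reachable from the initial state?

Answer: REACHABLE

Analysis:
After dropping false guards: 9 live edges.
L0 = {0}
L1 = {2}  now seen {0,2}
L2 = {1}  now seen {0,1,2}
L3 = {3}  now seen {0,1,2,3}
L4 = {4,5}  now seen {0,1,2,3,4,5}
Reach set: {0,1,2,3,4,5}
witness 3: tau·b·a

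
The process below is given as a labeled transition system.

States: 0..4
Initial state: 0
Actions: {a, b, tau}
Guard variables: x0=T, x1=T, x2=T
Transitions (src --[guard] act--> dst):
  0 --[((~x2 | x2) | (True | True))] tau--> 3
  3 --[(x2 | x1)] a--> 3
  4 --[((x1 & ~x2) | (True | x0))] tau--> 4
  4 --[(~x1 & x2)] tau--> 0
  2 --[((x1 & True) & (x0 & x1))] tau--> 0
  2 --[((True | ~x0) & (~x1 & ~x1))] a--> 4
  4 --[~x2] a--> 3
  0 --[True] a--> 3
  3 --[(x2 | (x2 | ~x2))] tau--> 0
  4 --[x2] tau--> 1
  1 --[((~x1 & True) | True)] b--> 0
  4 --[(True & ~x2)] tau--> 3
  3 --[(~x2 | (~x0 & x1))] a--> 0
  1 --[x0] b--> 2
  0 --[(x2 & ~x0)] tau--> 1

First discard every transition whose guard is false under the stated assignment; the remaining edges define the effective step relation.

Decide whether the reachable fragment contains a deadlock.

R = {0,3}
  0: a→3  tau→3  [2 out]
  3: a→3  tau→0  [2 out]

Answer: DEADLOCK-FREE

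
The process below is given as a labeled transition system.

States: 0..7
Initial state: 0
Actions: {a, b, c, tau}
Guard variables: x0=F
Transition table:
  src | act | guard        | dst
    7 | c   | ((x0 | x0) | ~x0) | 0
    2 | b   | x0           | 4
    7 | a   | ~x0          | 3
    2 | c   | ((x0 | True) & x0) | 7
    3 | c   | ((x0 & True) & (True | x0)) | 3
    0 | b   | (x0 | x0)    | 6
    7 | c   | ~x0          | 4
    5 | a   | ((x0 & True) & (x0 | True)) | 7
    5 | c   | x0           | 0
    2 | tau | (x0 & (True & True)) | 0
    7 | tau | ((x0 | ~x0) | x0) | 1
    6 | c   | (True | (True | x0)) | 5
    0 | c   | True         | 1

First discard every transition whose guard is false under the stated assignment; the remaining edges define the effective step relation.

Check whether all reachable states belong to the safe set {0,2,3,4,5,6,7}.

Answer: INVARIANT VIOLATED at state 1

Analysis:
Inv-set: {0,2,3,4,5,6,7}
Reachable = {0,1}
  0: safe
  1: ✗ unsafe
reach 1 via c — violates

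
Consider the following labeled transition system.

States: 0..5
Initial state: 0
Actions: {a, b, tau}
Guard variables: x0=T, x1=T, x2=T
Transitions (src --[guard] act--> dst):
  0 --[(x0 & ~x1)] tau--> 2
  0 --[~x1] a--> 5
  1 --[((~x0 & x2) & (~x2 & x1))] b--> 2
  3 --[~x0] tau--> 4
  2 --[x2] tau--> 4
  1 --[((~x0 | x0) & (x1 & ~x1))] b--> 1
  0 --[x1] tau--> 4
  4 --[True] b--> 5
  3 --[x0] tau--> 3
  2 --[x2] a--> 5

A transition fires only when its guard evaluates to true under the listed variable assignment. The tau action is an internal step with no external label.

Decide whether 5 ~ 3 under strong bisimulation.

Bisimulation quotient by refinement:
  P[0] = {{0,1,2,3,4,5}}
  P[1] = {{0,3},{1,5},{2},{4}}
  P[2] = {{0},{1,5},{2},{3},{4}}
5 equivalence class(es) (converged in 3)
class of 5: {1,5}; class of 3: {3}

Answer: NOT BISIMILAR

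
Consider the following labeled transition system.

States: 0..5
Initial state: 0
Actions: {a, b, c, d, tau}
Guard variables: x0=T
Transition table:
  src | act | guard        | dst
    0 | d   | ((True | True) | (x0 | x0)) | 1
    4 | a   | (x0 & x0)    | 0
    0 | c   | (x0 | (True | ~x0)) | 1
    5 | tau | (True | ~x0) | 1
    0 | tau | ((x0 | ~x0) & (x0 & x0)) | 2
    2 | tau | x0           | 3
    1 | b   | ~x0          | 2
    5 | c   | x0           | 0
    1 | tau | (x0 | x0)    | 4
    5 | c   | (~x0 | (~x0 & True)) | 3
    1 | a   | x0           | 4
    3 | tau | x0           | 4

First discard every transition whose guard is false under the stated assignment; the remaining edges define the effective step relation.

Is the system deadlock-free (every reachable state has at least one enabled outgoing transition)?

Reach set: {0,1,2,3,4}
  0: c→1  d→1  tau→2  [3 out]
  1: a→4  tau→4  [2 out]
  2: tau→3  [1 out]
  3: tau→4  [1 out]
  4: a→0  [1 out]

Answer: DEADLOCK-FREE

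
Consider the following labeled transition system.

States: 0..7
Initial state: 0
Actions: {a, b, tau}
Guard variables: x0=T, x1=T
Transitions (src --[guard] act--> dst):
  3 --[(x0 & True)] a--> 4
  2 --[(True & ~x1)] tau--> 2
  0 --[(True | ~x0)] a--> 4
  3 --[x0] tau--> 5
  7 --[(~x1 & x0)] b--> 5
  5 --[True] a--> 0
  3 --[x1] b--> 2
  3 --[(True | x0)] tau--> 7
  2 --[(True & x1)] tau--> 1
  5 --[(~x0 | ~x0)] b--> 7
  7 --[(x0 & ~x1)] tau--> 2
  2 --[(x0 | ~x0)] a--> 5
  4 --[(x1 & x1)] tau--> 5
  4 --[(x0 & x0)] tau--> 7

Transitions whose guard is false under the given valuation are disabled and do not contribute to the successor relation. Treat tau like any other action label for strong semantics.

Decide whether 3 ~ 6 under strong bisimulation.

Answer: NOT BISIMILAR

Working:
Bisimulation quotient by refinement:
  π0 = {{0,1,2,3,4,5,6,7}}
  π1 = {{0,5},{1,6,7},{2},{3},{4}}
  π2 = {{0},{1,6,7},{2},{3},{4},{5}}
6 equivalence class(es) (converged in 3)
[3]={3}  [6]={1,6,7}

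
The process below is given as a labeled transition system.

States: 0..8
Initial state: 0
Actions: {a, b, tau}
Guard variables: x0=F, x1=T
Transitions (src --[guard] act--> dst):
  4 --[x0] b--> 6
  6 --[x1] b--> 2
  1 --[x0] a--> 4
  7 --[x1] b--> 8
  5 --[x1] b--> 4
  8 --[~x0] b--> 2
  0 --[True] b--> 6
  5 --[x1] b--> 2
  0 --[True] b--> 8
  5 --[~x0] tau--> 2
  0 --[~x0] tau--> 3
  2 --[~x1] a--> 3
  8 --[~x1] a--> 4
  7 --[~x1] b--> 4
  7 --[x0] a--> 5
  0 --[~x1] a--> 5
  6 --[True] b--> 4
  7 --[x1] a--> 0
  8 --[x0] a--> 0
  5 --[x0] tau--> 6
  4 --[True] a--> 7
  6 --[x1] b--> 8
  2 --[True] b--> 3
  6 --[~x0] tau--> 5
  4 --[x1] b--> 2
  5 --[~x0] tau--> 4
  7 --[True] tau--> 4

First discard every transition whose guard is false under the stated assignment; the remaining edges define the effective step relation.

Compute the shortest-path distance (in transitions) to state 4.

BFS to 4:
  depth 0: {0}
  depth 1: {3,6,8}
  depth 2: {2,4,5}
first hit 4 at d=2 via b·b

Answer: 2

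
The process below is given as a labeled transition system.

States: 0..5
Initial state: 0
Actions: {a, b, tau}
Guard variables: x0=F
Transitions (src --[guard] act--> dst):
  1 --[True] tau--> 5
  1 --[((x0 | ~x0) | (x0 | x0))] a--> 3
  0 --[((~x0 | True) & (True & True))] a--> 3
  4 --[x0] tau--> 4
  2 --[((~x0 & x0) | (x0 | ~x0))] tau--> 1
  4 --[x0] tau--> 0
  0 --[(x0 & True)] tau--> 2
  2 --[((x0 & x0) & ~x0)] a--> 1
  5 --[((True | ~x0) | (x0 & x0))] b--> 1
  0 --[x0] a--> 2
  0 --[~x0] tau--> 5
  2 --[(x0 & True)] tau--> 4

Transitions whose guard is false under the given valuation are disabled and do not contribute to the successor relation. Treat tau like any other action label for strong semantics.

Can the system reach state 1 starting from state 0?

Answer: REACHABLE

Working:
Guard filter leaves 6 enabled edge(s).
Layer 0: {0}
Layer 1: {3,5}  cumulative {0,3,5}
Layer 2: {1}  cumulative {0,1,3,5}
Reachable = {0,1,3,5}
Path to 1: tau·b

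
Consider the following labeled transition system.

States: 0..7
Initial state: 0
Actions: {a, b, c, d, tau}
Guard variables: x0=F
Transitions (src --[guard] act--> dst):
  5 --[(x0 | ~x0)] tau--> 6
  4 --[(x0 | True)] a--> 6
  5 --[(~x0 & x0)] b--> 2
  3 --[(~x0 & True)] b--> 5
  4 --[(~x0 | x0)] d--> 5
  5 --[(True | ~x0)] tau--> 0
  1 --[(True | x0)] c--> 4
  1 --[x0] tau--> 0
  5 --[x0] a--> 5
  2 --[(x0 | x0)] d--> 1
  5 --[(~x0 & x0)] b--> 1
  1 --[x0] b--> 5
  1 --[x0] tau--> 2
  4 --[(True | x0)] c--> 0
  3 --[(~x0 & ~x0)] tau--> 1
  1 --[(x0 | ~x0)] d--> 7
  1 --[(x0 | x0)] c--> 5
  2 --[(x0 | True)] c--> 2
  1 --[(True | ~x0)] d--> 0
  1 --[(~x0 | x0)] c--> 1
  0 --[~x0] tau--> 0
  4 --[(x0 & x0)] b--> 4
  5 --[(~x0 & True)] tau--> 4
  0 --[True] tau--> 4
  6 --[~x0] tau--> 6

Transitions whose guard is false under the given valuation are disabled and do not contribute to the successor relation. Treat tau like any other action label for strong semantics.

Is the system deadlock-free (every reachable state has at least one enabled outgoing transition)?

Reachable = {0,4,5,6}
  0: tau→0  tau→4  [deg 2]
  4: a→6  c→0  d→5  [deg 3]
  5: tau→0  tau→4  tau→6  [deg 3]
  6: tau→6  [deg 1]

Answer: DEADLOCK-FREE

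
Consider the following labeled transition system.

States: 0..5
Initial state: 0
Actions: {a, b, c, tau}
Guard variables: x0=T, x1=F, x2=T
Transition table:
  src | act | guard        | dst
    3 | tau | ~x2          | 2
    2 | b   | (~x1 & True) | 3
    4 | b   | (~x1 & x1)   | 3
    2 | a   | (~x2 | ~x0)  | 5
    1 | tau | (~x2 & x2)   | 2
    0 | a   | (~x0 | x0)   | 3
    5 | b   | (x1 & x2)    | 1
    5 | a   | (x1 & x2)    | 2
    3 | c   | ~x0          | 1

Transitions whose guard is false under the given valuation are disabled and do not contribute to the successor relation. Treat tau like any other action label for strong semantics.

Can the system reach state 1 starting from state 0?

After dropping false guards: 2 live edges.
L0 = {0}
L1 = {3}  now seen {0,3}
R = {0,3}

Answer: UNREACHABLE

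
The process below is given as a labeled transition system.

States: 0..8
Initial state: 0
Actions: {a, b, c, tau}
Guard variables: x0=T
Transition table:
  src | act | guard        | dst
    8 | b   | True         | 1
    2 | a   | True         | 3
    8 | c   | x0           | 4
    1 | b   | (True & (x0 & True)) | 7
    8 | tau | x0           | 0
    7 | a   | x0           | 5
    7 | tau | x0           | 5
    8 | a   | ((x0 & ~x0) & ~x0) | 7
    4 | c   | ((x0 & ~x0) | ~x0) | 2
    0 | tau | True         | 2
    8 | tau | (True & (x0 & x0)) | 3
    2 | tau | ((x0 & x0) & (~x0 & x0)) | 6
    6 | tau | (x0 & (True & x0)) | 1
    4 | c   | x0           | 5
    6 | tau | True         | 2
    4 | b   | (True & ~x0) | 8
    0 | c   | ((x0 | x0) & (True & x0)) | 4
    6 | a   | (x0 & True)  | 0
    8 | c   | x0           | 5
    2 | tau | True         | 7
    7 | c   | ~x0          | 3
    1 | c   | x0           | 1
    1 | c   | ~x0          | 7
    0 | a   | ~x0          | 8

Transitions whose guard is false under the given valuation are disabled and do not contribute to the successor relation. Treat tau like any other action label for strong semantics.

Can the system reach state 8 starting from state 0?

Guard filter leaves 17 enabled edge(s).
L0 = {0}
L1 = {2,4}  now seen {0,2,4}
L2 = {3,5,7}  now seen {0,2,3,4,5,7}
R = {0,2,3,4,5,7}

Answer: UNREACHABLE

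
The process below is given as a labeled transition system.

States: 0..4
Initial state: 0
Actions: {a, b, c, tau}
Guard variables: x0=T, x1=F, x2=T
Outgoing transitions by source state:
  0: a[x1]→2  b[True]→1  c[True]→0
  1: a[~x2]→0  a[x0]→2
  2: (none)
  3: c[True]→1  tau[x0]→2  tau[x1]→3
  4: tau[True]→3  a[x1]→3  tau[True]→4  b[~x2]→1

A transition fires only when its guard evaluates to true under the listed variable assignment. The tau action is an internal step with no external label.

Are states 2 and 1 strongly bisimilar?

Answer: NOT BISIMILAR

Trace:
Compute ~ classes (split until stable):
  π0 = {{0,1,2,3,4}}
  π1 = {{0},{1},{2},{3},{4}}
5 equivalence class(es) (converged in 2)
[2]={2}  [1]={1}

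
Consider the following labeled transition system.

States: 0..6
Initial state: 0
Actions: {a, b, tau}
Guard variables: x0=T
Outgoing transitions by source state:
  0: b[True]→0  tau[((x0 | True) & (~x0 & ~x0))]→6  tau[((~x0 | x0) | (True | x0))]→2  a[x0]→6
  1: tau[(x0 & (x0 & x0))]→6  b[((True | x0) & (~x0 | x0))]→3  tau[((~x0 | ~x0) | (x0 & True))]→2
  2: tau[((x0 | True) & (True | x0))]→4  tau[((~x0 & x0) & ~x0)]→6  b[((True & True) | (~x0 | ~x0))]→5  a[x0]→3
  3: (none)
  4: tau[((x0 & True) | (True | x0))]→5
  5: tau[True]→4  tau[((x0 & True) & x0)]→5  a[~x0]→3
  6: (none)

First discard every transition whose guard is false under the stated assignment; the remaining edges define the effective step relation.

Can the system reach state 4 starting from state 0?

Answer: REACHABLE

Working:
After dropping false guards: 12 live edges.
Layer 0: {0}
Layer 1: {2,6}  cumulative {0,2,6}
Layer 2: {3,4,5}  cumulative {0,2,3,4,5,6}
R = {0,2,3,4,5,6}
trace reaching 4: tau·tau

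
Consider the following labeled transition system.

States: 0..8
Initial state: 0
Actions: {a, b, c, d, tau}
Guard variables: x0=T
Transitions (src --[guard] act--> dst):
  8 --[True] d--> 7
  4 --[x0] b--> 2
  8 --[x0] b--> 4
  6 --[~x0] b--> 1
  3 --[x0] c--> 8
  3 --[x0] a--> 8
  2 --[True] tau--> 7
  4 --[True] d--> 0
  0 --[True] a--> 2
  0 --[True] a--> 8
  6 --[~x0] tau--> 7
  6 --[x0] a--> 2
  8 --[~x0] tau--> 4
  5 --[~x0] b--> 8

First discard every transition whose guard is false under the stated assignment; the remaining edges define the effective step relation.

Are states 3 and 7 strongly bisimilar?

Answer: NOT BISIMILAR

Trace:
Compute ~ classes (split until stable):
  π0 = {{0,1,2,3,4,5,6,7,8}}
  π1 = {{0,6},{1,5,7},{2},{3},{4,8}}
  π2 = {{0},{1,5,7},{2},{3},{4},{6},{8}}
7 equivalence class(es) (converged in 3)
class of 3: {3}; class of 7: {1,5,7}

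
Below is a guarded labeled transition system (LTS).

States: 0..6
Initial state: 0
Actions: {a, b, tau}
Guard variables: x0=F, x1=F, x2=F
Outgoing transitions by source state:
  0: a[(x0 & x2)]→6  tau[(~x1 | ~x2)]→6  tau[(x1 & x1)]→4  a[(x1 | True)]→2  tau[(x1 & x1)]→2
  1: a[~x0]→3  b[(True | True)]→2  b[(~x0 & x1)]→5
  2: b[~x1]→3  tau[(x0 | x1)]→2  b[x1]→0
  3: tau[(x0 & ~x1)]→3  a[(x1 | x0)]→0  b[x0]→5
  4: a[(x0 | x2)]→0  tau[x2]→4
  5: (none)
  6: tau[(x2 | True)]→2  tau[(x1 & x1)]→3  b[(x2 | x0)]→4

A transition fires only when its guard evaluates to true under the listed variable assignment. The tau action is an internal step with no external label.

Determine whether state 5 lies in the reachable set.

Answer: UNREACHABLE

Analysis:
Guard filter leaves 6 enabled edge(s).
depth 0: {0}
depth 1: {2,6}  total {0,2,6}
depth 2: {3}  total {0,2,3,6}
Reachable = {0,2,3,6}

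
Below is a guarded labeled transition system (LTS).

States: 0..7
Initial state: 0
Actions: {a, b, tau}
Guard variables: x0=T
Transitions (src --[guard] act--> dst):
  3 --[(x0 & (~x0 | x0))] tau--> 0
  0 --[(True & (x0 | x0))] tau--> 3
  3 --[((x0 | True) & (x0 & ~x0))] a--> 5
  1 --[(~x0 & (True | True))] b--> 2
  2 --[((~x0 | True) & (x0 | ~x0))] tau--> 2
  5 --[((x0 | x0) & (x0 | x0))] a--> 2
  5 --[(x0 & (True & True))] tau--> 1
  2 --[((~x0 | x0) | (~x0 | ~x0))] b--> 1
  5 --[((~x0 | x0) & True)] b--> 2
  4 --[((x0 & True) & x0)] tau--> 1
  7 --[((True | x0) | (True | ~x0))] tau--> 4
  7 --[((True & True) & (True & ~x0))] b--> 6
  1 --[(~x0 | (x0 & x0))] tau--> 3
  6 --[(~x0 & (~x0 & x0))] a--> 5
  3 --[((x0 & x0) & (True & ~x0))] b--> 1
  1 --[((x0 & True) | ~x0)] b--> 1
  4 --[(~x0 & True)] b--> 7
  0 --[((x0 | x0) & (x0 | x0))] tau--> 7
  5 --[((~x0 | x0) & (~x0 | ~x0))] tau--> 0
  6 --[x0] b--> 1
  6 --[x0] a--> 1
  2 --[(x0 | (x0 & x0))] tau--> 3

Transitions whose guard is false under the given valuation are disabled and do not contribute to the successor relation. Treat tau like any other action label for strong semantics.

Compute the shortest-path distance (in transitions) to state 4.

Breadth-first toward 4:
  depth 0: {0}
  depth 1: {3,7}
  depth 2: {4}
4 enters at depth 2; path tau·tau

Answer: 2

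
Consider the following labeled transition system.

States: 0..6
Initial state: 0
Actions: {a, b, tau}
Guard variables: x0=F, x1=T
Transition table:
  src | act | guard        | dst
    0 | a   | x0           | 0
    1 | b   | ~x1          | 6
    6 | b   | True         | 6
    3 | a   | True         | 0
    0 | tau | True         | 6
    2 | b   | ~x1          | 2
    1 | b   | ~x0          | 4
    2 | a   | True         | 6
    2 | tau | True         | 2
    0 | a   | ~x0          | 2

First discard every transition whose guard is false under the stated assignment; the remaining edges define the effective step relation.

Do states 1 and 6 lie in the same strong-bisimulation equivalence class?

Answer: NOT BISIMILAR

Analysis:
Compute ~ classes (split until stable):
  P[0] = {{0,1,2,3,4,5,6}}
  P[1] = {{0,2},{1,6},{3},{4,5}}
  P[2] = {{0},{1},{2},{3},{4,5},{6}}
Fixed point at round 3; 6 class(es).
class of 1: {1}; class of 6: {6}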